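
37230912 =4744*7848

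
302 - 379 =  - 77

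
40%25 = 15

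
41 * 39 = 1599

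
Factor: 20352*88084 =2^9*  3^1 *19^2*53^1*61^1 = 1792685568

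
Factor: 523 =523^1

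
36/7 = 5 + 1/7  =  5.14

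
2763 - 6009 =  -3246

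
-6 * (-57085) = 342510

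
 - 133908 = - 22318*6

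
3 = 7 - 4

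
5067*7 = 35469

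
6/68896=3/34448 =0.00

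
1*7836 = 7836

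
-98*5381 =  - 527338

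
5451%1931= 1589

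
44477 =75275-30798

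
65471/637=9353/91 = 102.78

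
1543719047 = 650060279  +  893658768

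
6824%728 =272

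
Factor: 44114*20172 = 2^3*3^1*7^1*23^1*41^2*137^1 = 889867608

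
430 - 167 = 263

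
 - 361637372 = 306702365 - 668339737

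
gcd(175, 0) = 175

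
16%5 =1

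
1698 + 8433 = 10131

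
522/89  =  522/89 = 5.87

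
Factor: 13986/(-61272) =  - 21/92 = - 2^( - 2)*3^1*7^1*23^ (  -  1)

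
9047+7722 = 16769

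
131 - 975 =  - 844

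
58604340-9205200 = 49399140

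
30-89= - 59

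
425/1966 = 425/1966 = 0.22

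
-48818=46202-95020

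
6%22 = 6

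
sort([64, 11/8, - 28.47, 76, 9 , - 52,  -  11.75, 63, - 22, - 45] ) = [ - 52, - 45,- 28.47, - 22, - 11.75, 11/8,9, 63, 64,76]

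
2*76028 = 152056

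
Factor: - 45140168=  - 2^3*17^1*23^1*14431^1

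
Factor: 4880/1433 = 2^4 * 5^1*61^1  *1433^ (- 1 )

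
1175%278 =63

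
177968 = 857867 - 679899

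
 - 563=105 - 668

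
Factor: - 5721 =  - 3^1*1907^1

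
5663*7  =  39641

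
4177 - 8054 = -3877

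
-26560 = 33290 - 59850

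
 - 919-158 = -1077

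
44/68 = 11/17 =0.65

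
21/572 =21/572 = 0.04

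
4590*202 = 927180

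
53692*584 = 31356128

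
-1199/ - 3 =1199/3 = 399.67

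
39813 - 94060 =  - 54247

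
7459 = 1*7459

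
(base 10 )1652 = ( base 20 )42C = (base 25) 2g2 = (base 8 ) 3164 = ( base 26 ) 2BE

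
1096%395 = 306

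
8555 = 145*59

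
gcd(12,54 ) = 6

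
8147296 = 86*94736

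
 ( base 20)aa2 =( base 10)4202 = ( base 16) 106A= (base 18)CH8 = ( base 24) 772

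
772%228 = 88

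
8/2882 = 4/1441 = 0.00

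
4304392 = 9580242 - 5275850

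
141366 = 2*70683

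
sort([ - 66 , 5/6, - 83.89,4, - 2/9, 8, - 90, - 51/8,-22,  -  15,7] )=[ - 90, - 83.89, - 66, - 22,-15,  -  51/8, - 2/9,5/6,4,7,8 ] 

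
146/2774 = 1/19 = 0.05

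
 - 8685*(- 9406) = 81691110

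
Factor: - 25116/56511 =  - 4/9 = -2^2*3^( - 2)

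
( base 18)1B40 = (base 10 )9468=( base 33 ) 8MU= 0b10010011111100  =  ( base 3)110222200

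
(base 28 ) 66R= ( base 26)76B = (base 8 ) 11443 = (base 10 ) 4899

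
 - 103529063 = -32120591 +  - 71408472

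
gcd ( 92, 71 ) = 1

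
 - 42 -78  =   - 120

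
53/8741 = 53/8741 = 0.01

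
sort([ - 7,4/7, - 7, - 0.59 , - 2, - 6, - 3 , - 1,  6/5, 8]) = [ - 7, - 7,- 6,  -  3 ,-2, - 1, - 0.59, 4/7, 6/5, 8]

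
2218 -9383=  - 7165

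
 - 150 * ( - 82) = 12300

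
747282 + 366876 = 1114158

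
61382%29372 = 2638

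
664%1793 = 664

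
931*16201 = 15083131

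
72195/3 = 24065 =24065.00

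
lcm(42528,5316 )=42528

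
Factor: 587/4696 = 2^( - 3 ) = 1/8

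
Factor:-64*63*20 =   -  80640 = - 2^8*3^2*5^1 * 7^1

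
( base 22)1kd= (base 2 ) 1110101001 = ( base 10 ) 937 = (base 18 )2G1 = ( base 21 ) 22d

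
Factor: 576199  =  13^1 *127^1*349^1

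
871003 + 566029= 1437032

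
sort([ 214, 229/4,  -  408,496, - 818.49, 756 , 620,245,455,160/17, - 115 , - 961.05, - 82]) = [ - 961.05, - 818.49, - 408, - 115, - 82,160/17, 229/4, 214, 245,455,496,620, 756]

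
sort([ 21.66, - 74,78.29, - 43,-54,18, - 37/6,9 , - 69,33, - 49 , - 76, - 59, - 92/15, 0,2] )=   [ - 76, - 74, - 69, - 59,- 54, - 49, - 43,-37/6, - 92/15 , 0, 2,9,18,21.66 , 33,78.29] 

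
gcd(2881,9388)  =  1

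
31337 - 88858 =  - 57521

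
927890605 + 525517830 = 1453408435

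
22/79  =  22/79 = 0.28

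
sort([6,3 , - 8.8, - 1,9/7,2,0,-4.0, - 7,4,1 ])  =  [ - 8.8, - 7, - 4.0, - 1,0, 1, 9/7,  2,3,4, 6]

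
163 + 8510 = 8673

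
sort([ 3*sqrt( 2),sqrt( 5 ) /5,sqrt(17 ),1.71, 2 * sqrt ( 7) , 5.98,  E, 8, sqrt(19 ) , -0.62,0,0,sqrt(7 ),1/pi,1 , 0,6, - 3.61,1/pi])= [ - 3.61, - 0.62, 0, 0, 0,1/pi,1/pi,  sqrt( 5 ) /5, 1, 1.71,sqrt( 7),E,sqrt(17),3*sqrt( 2),sqrt ( 19 ),2*sqrt( 7), 5.98,6, 8 ] 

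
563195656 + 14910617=578106273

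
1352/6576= 169/822   =  0.21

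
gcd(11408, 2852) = 2852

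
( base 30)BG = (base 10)346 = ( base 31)b5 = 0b101011010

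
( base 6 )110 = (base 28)1E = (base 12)36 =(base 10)42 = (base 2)101010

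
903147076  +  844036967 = 1747184043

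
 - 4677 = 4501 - 9178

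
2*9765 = 19530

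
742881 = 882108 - 139227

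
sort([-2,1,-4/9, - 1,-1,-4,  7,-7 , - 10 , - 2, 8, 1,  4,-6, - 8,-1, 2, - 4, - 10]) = [- 10, - 10, - 8,-7  , - 6,-4, -4, - 2,-2, -1,-1, - 1, - 4/9, 1, 1, 2, 4 , 7, 8 ] 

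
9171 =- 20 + 9191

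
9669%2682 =1623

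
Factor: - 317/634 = -2^(-1) = - 1/2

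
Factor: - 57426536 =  - 2^3*1033^1*6949^1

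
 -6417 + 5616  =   - 801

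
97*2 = 194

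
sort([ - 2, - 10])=[ - 10,-2]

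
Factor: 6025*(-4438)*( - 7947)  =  2^1*3^2*5^2*7^1*241^1* 317^1*883^1= 212494435650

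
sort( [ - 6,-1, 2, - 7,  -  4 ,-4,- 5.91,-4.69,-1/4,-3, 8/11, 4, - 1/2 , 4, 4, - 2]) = [ - 7,-6, - 5.91, - 4.69,-4,-4,-3, - 2,-1 , - 1/2,-1/4, 8/11, 2,4, 4, 4]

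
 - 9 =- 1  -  8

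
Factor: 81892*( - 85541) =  - 2^2 * 59^1*113^1 * 347^1*757^1=-  7005123572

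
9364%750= 364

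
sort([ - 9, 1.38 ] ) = [ -9, 1.38]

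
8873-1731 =7142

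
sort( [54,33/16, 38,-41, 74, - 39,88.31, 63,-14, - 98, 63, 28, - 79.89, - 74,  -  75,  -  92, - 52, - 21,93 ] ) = [ - 98, - 92, - 79.89, - 75, - 74 ,  -  52,-41  ,-39,  -  21,-14, 33/16,28, 38,54,63,  63,74,  88.31, 93 ]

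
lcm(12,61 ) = 732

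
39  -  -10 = 49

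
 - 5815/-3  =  1938 + 1/3 =1938.33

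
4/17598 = 2/8799= 0.00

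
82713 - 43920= 38793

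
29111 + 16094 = 45205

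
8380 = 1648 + 6732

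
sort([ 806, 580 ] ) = [ 580,806]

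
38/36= 19/18=1.06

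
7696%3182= 1332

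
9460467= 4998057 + 4462410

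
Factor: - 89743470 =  - 2^1*3^1 * 5^1 * 23^1*113^1*1151^1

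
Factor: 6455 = 5^1*1291^1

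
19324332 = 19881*972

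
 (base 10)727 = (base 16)2d7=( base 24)167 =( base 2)1011010111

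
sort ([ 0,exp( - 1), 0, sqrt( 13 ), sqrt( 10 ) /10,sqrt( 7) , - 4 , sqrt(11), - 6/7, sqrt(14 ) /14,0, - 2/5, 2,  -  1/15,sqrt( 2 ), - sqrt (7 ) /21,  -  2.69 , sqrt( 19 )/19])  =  [ - 4, - 2.69,- 6/7, - 2/5, -sqrt( 7)/21, - 1/15,  0,0,0,sqrt( 19)/19, sqrt ( 14) /14,sqrt ( 10) /10,exp( - 1),sqrt( 2 ),2,  sqrt( 7),sqrt( 11 ),sqrt( 13 ) ]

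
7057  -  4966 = 2091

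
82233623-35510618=46723005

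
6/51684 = 1/8614 = 0.00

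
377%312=65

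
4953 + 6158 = 11111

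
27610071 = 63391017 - 35780946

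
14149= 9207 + 4942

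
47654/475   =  100 + 154/475  =  100.32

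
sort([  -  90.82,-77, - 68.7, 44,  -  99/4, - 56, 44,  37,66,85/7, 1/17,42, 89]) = [ - 90.82,  -  77,-68.7,  -  56,-99/4,1/17, 85/7,37,42, 44 , 44,66, 89]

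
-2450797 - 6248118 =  - 8698915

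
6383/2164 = 2 + 2055/2164 = 2.95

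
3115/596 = 3115/596 = 5.23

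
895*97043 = 86853485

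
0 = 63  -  63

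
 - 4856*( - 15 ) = 72840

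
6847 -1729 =5118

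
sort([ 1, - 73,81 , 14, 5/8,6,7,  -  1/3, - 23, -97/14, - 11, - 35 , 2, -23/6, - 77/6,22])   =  [ - 73, - 35, - 23,-77/6 , - 11, - 97/14, - 23/6, - 1/3,5/8, 1, 2,  6,7,  14, 22,  81]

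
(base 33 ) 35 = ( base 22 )4G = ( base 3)10212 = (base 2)1101000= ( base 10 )104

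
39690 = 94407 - 54717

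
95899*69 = 6617031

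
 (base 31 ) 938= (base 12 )5092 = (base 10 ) 8750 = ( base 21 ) JHE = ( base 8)21056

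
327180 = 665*492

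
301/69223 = 43/9889 = 0.00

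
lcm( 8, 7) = 56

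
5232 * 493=2579376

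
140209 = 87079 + 53130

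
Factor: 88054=2^1*44027^1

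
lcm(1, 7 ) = 7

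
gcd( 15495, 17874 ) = 3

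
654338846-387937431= 266401415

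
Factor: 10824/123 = 2^3 * 11^1 = 88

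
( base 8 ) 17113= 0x1E4B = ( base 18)15GF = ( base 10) 7755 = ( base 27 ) AH6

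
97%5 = 2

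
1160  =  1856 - 696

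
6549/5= 6549/5   =  1309.80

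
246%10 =6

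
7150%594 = 22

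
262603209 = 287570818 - 24967609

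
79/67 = 79/67 = 1.18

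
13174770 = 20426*645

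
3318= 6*553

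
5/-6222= - 1 + 6217/6222=-0.00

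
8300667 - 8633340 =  - 332673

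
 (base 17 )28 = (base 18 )26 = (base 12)36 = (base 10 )42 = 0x2a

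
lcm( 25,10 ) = 50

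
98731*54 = 5331474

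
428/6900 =107/1725 = 0.06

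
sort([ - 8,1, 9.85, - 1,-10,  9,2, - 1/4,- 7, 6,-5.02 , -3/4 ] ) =[ - 10, - 8,-7,-5.02,-1, - 3/4, -1/4, 1,2,  6, 9,9.85]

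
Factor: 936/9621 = 2^3 * 13^1*1069^( - 1 ) = 104/1069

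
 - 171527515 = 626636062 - 798163577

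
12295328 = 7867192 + 4428136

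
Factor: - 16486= -2^1*8243^1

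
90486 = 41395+49091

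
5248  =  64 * 82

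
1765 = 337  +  1428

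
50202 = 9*5578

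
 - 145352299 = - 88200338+  -  57151961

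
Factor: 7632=2^4  *  3^2*53^1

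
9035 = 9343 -308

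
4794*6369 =30532986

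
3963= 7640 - 3677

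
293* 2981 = 873433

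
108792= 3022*36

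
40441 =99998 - 59557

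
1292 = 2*646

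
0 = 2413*0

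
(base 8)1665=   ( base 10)949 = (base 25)1CO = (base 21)234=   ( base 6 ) 4221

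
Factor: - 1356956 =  - 2^2*339239^1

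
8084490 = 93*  86930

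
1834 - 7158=- 5324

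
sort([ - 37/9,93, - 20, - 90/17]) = [ - 20  , - 90/17, - 37/9,93] 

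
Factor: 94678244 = 2^2*59^1*401179^1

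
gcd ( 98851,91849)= 1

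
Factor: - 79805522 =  - 2^1*37^1*107^1 * 10079^1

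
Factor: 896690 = 2^1 *5^1*89669^1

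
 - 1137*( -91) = 103467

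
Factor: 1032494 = 2^1*516247^1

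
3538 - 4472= -934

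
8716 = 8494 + 222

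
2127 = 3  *709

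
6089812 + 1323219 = 7413031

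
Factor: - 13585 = - 5^1*11^1*13^1*19^1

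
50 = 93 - 43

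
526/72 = 263/36=   7.31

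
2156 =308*7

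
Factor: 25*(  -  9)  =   - 225= -3^2 *5^2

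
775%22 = 5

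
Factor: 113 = 113^1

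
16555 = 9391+7164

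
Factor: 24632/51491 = 2^3*11^( - 1 ) * 31^( - 1)*151^( - 1 )*3079^1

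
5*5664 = 28320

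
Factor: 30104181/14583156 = 10034727/4861052 = 2^( - 2)*3^1*7^ (-1)*127^(-1 )*1367^( - 1 ) * 3344909^1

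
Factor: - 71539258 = - 2^1*7^1*31^1*164837^1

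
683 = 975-292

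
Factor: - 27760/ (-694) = 40  =  2^3*5^1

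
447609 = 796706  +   - 349097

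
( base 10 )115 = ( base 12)97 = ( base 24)4J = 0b1110011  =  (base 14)83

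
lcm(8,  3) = 24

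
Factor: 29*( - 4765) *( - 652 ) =2^2 * 5^1*29^1*163^1 * 953^1=90096620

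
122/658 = 61/329=0.19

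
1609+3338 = 4947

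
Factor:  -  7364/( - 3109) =2^2*7^1*263^1* 3109^ (-1 ) 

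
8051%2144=1619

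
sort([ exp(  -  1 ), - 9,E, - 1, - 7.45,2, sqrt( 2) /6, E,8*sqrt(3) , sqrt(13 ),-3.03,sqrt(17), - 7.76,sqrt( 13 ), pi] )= [ - 9, - 7.76 , - 7.45,- 3.03, - 1,  sqrt ( 2 ) /6,exp( - 1 ),2 , E, E,pi,sqrt(13 ),sqrt( 13 ),sqrt(17),  8*sqrt( 3)]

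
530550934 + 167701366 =698252300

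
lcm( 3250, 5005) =250250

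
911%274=89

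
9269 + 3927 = 13196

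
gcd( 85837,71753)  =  1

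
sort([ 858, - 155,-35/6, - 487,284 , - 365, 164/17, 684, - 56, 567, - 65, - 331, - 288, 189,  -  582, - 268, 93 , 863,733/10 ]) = [ - 582 , - 487, - 365, - 331, - 288, - 268  , - 155,-65, - 56, - 35/6, 164/17,  733/10,93, 189 , 284,  567,  684, 858,863] 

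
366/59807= 366/59807 = 0.01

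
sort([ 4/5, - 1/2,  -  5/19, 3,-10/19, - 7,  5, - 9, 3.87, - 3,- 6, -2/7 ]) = [-9,-7,-6, - 3,-10/19 ,-1/2,- 2/7,-5/19,  4/5,3, 3.87 , 5 ] 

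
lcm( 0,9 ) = 0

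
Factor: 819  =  3^2*7^1*13^1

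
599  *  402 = 240798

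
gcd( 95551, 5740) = 1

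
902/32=28 + 3/16= 28.19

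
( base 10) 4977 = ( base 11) 3815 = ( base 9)6740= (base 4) 1031301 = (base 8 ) 11561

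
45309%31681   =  13628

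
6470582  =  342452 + 6128130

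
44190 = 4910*9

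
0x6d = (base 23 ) 4h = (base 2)1101101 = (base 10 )109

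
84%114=84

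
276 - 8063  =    -  7787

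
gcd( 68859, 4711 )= 7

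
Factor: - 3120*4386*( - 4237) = 57980463840 = 2^5*3^2*5^1*13^1 * 17^1*19^1*43^1*223^1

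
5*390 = 1950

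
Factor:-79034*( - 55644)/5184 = 2^( - 3)*3^ ( - 3 )*43^1*919^1*4637^1=183240329/216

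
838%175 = 138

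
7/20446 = 7/20446=0.00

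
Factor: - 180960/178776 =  - 2^2*3^( - 1)*5^1*29^1*191^( - 1) = - 580/573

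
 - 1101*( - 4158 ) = 4577958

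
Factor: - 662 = -2^1*331^1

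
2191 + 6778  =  8969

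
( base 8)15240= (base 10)6816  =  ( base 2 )1101010100000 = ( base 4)1222200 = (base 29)831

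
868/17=51+1/17=51.06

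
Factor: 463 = 463^1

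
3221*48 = 154608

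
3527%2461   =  1066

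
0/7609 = 0= 0.00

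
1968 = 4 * 492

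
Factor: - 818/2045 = -2^1*5^(-1 ) = - 2/5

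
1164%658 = 506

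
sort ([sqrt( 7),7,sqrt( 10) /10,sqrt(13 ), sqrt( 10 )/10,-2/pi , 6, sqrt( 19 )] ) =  [-2/pi,sqrt( 10)/10, sqrt(10 )/10 , sqrt(7), sqrt(13), sqrt (19),6,7 ] 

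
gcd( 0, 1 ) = 1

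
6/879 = 2/293 = 0.01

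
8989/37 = 8989/37 = 242.95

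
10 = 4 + 6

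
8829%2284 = 1977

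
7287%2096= 999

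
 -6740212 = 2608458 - 9348670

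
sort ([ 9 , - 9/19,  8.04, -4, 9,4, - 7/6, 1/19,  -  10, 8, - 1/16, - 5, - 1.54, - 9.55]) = [-10,-9.55, - 5,  -  4,  -  1.54,  -  7/6,  -  9/19,-1/16, 1/19,4, 8, 8.04, 9,9]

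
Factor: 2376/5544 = 3^1*7^( - 1)=3/7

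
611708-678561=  - 66853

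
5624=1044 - -4580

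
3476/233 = 14 + 214/233 = 14.92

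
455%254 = 201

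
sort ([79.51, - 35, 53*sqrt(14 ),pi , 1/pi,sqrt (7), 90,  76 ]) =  [ - 35, 1/pi , sqrt( 7), pi,76, 79.51,90 , 53*sqrt( 14 )]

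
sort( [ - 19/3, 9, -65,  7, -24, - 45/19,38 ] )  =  [ - 65, - 24,  -  19/3, - 45/19, 7,9,38 ]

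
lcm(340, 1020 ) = 1020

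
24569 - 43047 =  - 18478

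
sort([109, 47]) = [ 47, 109]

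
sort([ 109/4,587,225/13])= [225/13, 109/4,587]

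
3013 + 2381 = 5394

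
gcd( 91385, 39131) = 1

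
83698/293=83698/293 = 285.66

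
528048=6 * 88008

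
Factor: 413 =7^1 * 59^1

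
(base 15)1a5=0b101111100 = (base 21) I2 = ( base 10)380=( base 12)278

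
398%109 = 71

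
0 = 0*51772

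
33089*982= 32493398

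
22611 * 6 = 135666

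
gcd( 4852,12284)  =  4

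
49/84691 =49/84691 = 0.00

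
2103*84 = 176652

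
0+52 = 52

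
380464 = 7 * 54352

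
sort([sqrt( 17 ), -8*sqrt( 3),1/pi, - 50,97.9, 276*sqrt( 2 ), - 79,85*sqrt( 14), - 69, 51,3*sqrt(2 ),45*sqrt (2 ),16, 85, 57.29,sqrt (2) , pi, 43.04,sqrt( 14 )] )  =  [ - 79 ,  -  69, - 50,-8*sqrt( 3),1/pi,sqrt( 2), pi,sqrt( 14 ), sqrt(17),3 *sqrt( 2),16, 43.04, 51 , 57.29,45*sqrt( 2), 85, 97.9, 85*sqrt(14),276 * sqrt( 2)] 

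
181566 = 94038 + 87528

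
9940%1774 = 1070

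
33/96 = 11/32 = 0.34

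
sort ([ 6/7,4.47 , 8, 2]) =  [6/7,2,4.47,  8] 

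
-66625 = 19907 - 86532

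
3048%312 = 240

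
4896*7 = 34272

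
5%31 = 5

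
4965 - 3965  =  1000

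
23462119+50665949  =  74128068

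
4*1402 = 5608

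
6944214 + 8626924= 15571138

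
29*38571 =1118559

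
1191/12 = 397/4 = 99.25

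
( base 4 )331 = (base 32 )1T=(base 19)34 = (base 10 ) 61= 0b111101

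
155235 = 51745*3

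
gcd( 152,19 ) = 19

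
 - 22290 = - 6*3715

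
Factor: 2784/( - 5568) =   -  2^( - 1) =- 1/2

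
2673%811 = 240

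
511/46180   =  511/46180 = 0.01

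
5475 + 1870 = 7345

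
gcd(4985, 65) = 5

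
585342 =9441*62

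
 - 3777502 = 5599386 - 9376888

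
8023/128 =8023/128 = 62.68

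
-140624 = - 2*70312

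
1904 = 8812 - 6908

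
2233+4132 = 6365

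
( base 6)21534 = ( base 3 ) 11010111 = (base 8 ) 5702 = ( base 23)5FK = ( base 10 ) 3010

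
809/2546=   809/2546 = 0.32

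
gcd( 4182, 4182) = 4182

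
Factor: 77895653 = 11^1*29^1*31^1 * 7877^1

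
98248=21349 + 76899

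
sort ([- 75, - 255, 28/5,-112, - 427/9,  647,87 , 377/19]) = [ - 255, -112, - 75,-427/9,  28/5,377/19,87, 647]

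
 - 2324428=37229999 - 39554427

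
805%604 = 201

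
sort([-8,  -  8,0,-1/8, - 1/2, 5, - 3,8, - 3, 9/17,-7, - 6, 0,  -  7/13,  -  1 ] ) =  [  -  8,  -  8, - 7, - 6, - 3,-3,  -  1,  -  7/13,  -  1/2 , - 1/8,0, 0,9/17, 5, 8 ]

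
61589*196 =12071444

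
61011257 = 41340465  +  19670792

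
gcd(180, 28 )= 4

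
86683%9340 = 2623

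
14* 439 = 6146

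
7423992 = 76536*97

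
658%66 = 64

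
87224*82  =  7152368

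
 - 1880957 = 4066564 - 5947521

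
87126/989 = 87126/989  =  88.10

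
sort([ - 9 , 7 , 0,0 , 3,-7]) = [ - 9 , - 7 , 0,0, 3, 7 ] 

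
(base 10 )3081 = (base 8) 6011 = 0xc09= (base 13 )1530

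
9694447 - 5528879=4165568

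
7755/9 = 861 + 2/3 = 861.67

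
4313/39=110+ 23/39 = 110.59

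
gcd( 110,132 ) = 22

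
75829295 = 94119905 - 18290610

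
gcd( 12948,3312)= 12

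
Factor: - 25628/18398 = - 2^1*43^1*149^1*9199^ (-1 )  =  -12814/9199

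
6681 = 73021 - 66340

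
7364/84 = 263/3 = 87.67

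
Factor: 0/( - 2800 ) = 0 = 0^1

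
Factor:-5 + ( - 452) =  - 457=- 457^1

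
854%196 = 70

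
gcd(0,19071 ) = 19071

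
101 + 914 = 1015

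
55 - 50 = 5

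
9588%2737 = 1377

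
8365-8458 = -93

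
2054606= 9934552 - 7879946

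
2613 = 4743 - 2130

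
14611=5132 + 9479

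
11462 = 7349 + 4113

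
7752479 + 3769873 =11522352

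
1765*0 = 0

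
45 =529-484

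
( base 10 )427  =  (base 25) H2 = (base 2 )110101011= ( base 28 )f7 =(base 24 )hj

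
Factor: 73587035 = 5^1*14717407^1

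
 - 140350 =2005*( - 70) 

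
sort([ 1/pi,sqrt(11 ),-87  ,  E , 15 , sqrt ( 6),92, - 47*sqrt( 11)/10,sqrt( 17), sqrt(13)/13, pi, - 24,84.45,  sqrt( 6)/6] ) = [ - 87,  -  24, -47*sqrt(11)/10,sqrt (13)/13, 1/pi, sqrt(6 ) /6, sqrt(6 ),E,  pi,sqrt( 11),sqrt( 17),15,84.45,92 ] 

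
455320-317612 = 137708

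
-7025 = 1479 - 8504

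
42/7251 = 14/2417 =0.01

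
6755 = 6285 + 470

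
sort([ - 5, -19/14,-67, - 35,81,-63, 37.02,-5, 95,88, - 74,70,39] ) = [ - 74, - 67,-63 , - 35, - 5, - 5, - 19/14,37.02,  39,70, 81,88,95]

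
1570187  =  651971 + 918216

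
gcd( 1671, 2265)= 3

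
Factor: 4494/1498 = 3  =  3^1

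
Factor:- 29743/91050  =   -49/150 = - 2^( -1 )*3^(-1) *5^( - 2)*7^2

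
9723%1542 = 471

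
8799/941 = 9 + 330/941 = 9.35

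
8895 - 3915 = 4980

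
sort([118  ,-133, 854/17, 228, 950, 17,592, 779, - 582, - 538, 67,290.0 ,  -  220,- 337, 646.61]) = [ -582,-538, - 337,-220,-133, 17, 854/17, 67 , 118, 228, 290.0, 592, 646.61, 779,950]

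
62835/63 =997 + 8/21 = 997.38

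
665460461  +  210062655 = 875523116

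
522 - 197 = 325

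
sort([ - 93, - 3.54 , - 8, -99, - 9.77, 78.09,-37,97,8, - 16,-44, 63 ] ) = [ - 99, - 93, - 44, -37, - 16,-9.77 ,-8,- 3.54, 8,63,  78.09,97]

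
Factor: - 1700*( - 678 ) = 2^3*3^1*5^2*17^1*113^1  =  1152600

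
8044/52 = 2011/13 = 154.69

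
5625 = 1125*5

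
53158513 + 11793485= 64951998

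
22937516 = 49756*461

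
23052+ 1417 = 24469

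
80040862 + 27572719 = 107613581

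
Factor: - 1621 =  - 1621^1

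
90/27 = 3 + 1/3 = 3.33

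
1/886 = 1/886 =0.00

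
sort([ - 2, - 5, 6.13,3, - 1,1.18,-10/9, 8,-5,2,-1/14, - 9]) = [ - 9,  -  5,  -  5, - 2, - 10/9, - 1, - 1/14 , 1.18, 2,3 , 6.13 , 8 ] 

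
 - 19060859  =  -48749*391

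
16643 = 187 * 89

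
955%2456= 955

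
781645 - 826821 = - 45176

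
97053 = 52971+44082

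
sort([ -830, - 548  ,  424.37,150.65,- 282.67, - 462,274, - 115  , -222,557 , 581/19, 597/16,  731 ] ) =[-830,  -  548, - 462, - 282.67, - 222 , - 115,581/19, 597/16 , 150.65,274 , 424.37,557,731] 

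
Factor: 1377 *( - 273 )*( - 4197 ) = 1577740437 = 3^6*7^1*13^1*17^1*1399^1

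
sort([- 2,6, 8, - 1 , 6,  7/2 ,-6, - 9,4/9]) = [ - 9,  -  6, - 2  ,- 1,4/9,7/2,6, 6, 8]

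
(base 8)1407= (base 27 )11J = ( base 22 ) 1d5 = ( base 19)22F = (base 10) 775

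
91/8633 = 91/8633 = 0.01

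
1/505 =1/505 = 0.00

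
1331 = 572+759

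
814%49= 30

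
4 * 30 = 120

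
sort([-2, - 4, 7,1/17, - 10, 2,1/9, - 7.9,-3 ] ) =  [ - 10,- 7.9,-4,- 3, - 2, 1/17, 1/9,  2,7] 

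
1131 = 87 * 13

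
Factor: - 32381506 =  - 2^1*113^1*143281^1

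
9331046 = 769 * 12134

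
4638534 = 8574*541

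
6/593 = 6/593 = 0.01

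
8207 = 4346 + 3861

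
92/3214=46/1607=0.03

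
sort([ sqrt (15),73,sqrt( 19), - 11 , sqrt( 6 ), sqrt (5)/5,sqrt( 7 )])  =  [-11,  sqrt( 5 ) /5, sqrt (6),  sqrt (7 ) , sqrt (15),sqrt (19 ), 73]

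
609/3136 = 87/448=0.19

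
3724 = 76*49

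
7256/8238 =3628/4119 = 0.88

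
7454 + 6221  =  13675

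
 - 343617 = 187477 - 531094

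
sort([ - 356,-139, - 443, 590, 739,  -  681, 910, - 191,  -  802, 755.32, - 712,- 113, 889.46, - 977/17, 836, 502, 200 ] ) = [ - 802, - 712, - 681,  -  443, - 356, - 191, - 139 , - 113,  -  977/17, 200, 502, 590, 739 , 755.32, 836, 889.46,910 ]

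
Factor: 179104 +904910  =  1084014 = 2^1*3^2*60223^1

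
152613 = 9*16957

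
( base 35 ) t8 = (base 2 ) 1111111111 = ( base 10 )1023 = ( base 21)26f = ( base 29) 168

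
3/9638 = 3/9638 =0.00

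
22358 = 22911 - 553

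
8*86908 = 695264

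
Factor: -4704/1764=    - 8/3  =  - 2^3*3^( - 1)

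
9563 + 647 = 10210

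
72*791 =56952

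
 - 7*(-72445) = 507115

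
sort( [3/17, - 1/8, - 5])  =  [-5,-1/8,3/17]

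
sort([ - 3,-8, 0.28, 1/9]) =[-8, - 3, 1/9, 0.28] 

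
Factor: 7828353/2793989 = 3^3 * 11^( - 1)*13^1*22303^1*253999^(-1) 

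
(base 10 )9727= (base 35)7ww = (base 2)10010111111111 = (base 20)1467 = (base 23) i8l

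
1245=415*3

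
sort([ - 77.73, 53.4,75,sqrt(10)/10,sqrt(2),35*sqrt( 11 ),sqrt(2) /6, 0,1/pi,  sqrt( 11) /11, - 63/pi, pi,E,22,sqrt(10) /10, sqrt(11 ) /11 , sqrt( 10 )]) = [ - 77.73, - 63/pi , 0, sqrt(2) /6, sqrt( 11)/11, sqrt(11)/11,sqrt ( 10)/10, sqrt(10) /10, 1/pi, sqrt(2),E, pi, sqrt(10),22, 53.4, 75, 35*sqrt( 11 )]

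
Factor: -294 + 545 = 251^1 = 251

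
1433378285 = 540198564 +893179721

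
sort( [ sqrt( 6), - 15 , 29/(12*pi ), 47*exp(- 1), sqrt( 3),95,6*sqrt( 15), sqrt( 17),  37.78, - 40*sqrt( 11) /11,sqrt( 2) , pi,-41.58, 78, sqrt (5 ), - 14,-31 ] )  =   [ - 41.58, - 31, - 15 ,-14, - 40*sqrt( 11) /11,  29/(12*pi ), sqrt ( 2 ), sqrt( 3 ), sqrt( 5),sqrt( 6 ),pi,sqrt( 17 ), 47*exp(-1), 6*sqrt( 15 ), 37.78 , 78,  95 ] 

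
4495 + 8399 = 12894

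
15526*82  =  1273132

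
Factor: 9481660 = 2^2*5^1*31^1*41^1*373^1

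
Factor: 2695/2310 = 7/6 = 2^(  -  1)*3^( - 1 ) * 7^1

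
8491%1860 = 1051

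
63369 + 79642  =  143011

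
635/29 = 635/29 = 21.90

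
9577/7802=9577/7802=1.23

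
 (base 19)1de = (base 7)1546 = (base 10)622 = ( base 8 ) 1156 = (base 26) no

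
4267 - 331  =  3936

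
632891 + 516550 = 1149441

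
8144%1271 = 518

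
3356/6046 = 1678/3023 = 0.56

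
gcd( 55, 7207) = 1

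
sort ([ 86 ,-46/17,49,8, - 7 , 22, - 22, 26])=[ - 22, - 7 , - 46/17, 8, 22, 26, 49, 86]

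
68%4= 0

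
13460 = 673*20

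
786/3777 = 262/1259 = 0.21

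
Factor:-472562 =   -  2^1*277^1*853^1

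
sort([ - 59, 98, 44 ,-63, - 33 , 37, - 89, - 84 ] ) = [ - 89,-84, - 63,-59,-33, 37 , 44,98 ]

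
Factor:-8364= - 2^2*3^1*17^1 * 41^1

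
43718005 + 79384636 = 123102641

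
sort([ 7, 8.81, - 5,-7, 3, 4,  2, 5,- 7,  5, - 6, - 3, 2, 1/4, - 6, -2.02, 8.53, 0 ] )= [ - 7, - 7,  -  6, - 6, - 5,-3, - 2.02, 0,1/4, 2,  2, 3, 4,5, 5, 7, 8.53, 8.81]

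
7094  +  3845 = 10939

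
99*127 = 12573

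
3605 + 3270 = 6875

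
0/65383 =0 = 0.00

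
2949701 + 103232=3052933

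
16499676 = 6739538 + 9760138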